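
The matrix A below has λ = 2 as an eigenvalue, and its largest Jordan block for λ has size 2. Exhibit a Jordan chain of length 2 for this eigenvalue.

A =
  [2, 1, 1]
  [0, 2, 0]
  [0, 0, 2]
A Jordan chain for λ = 2 of length 2:
v_1 = (1, 0, 0)ᵀ
v_2 = (0, 1, 0)ᵀ

Let N = A − (2)·I. We want v_2 with N^2 v_2 = 0 but N^1 v_2 ≠ 0; then v_{j-1} := N · v_j for j = 2, …, 2.

Pick v_2 = (0, 1, 0)ᵀ.
Then v_1 = N · v_2 = (1, 0, 0)ᵀ.

Sanity check: (A − (2)·I) v_1 = (0, 0, 0)ᵀ = 0. ✓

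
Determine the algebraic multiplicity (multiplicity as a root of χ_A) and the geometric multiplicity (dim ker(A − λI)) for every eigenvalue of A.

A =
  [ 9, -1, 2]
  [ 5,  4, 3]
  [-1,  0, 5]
λ = 6: alg = 3, geom = 1

Step 1 — factor the characteristic polynomial to read off the algebraic multiplicities:
  χ_A(x) = (x - 6)^3

Step 2 — compute geometric multiplicities via the rank-nullity identity g(λ) = n − rank(A − λI):
  rank(A − (6)·I) = 2, so dim ker(A − (6)·I) = n − 2 = 1

Summary:
  λ = 6: algebraic multiplicity = 3, geometric multiplicity = 1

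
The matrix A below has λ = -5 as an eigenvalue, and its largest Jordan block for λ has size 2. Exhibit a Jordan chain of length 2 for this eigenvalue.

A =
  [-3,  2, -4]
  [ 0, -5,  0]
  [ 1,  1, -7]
A Jordan chain for λ = -5 of length 2:
v_1 = (2, 0, 1)ᵀ
v_2 = (1, 0, 0)ᵀ

Let N = A − (-5)·I. We want v_2 with N^2 v_2 = 0 but N^1 v_2 ≠ 0; then v_{j-1} := N · v_j for j = 2, …, 2.

Pick v_2 = (1, 0, 0)ᵀ.
Then v_1 = N · v_2 = (2, 0, 1)ᵀ.

Sanity check: (A − (-5)·I) v_1 = (0, 0, 0)ᵀ = 0. ✓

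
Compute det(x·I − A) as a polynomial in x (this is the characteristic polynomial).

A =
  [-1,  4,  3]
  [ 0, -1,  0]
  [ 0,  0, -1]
x^3 + 3*x^2 + 3*x + 1

Expanding det(x·I − A) (e.g. by cofactor expansion or by noting that A is similar to its Jordan form J, which has the same characteristic polynomial as A) gives
  χ_A(x) = x^3 + 3*x^2 + 3*x + 1
which factors as (x + 1)^3. The eigenvalues (with algebraic multiplicities) are λ = -1 with multiplicity 3.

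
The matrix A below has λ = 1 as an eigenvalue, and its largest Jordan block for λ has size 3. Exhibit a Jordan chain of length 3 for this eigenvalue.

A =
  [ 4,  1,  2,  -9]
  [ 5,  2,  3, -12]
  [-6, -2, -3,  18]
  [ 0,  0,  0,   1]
A Jordan chain for λ = 1 of length 3:
v_1 = (2, 2, -4, 0)ᵀ
v_2 = (3, 5, -6, 0)ᵀ
v_3 = (1, 0, 0, 0)ᵀ

Let N = A − (1)·I. We want v_3 with N^3 v_3 = 0 but N^2 v_3 ≠ 0; then v_{j-1} := N · v_j for j = 3, …, 2.

Pick v_3 = (1, 0, 0, 0)ᵀ.
Then v_2 = N · v_3 = (3, 5, -6, 0)ᵀ.
Then v_1 = N · v_2 = (2, 2, -4, 0)ᵀ.

Sanity check: (A − (1)·I) v_1 = (0, 0, 0, 0)ᵀ = 0. ✓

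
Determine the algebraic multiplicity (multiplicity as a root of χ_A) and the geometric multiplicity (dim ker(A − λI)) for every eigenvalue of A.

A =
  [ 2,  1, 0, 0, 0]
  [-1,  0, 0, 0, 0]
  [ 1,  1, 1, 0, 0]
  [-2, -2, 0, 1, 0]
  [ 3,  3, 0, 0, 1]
λ = 1: alg = 5, geom = 4

Step 1 — factor the characteristic polynomial to read off the algebraic multiplicities:
  χ_A(x) = (x - 1)^5

Step 2 — compute geometric multiplicities via the rank-nullity identity g(λ) = n − rank(A − λI):
  rank(A − (1)·I) = 1, so dim ker(A − (1)·I) = n − 1 = 4

Summary:
  λ = 1: algebraic multiplicity = 5, geometric multiplicity = 4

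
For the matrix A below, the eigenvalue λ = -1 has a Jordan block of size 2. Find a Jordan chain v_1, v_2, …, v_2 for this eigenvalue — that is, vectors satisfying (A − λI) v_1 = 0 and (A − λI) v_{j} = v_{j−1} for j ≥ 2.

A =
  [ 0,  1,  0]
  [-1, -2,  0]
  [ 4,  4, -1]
A Jordan chain for λ = -1 of length 2:
v_1 = (1, -1, 4)ᵀ
v_2 = (1, 0, 0)ᵀ

Let N = A − (-1)·I. We want v_2 with N^2 v_2 = 0 but N^1 v_2 ≠ 0; then v_{j-1} := N · v_j for j = 2, …, 2.

Pick v_2 = (1, 0, 0)ᵀ.
Then v_1 = N · v_2 = (1, -1, 4)ᵀ.

Sanity check: (A − (-1)·I) v_1 = (0, 0, 0)ᵀ = 0. ✓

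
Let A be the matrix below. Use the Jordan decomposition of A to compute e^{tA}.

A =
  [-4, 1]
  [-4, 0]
e^{tA} =
  [-2*t*exp(-2*t) + exp(-2*t), t*exp(-2*t)]
  [-4*t*exp(-2*t), 2*t*exp(-2*t) + exp(-2*t)]

Strategy: write A = P · J · P⁻¹ where J is a Jordan canonical form, so e^{tA} = P · e^{tJ} · P⁻¹, and e^{tJ} can be computed block-by-block.

A has Jordan form
J =
  [-2,  1]
  [ 0, -2]
(up to reordering of blocks).

Per-block formulas:
  For a 2×2 Jordan block J_2(-2): exp(t · J_2(-2)) = e^(-2t)·(I + t·N), where N is the 2×2 nilpotent shift.

After assembling e^{tJ} and conjugating by P, we get:

e^{tA} =
  [-2*t*exp(-2*t) + exp(-2*t), t*exp(-2*t)]
  [-4*t*exp(-2*t), 2*t*exp(-2*t) + exp(-2*t)]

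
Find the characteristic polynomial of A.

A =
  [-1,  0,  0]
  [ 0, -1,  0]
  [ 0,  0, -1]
x^3 + 3*x^2 + 3*x + 1

Expanding det(x·I − A) (e.g. by cofactor expansion or by noting that A is similar to its Jordan form J, which has the same characteristic polynomial as A) gives
  χ_A(x) = x^3 + 3*x^2 + 3*x + 1
which factors as (x + 1)^3. The eigenvalues (with algebraic multiplicities) are λ = -1 with multiplicity 3.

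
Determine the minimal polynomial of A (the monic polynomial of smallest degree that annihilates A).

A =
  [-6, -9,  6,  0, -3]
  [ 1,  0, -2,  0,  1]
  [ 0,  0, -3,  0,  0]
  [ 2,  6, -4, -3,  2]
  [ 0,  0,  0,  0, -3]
x^2 + 6*x + 9

The characteristic polynomial is χ_A(x) = (x + 3)^5, so the eigenvalues are known. The minimal polynomial is
  m_A(x) = Π_λ (x − λ)^{k_λ}
where k_λ is the size of the *largest* Jordan block for λ (equivalently, the smallest k with (A − λI)^k v = 0 for every generalised eigenvector v of λ).

  λ = -3: largest Jordan block has size 2, contributing (x + 3)^2

So m_A(x) = (x + 3)^2 = x^2 + 6*x + 9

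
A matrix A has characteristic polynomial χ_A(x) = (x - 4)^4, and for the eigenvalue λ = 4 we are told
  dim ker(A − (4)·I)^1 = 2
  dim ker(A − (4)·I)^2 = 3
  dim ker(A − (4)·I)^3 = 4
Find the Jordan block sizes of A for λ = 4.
Block sizes for λ = 4: [3, 1]

From the dimensions of kernels of powers, the number of Jordan blocks of size at least j is d_j − d_{j−1} where d_j = dim ker(N^j) (with d_0 = 0). Computing the differences gives [2, 1, 1].
The number of blocks of size exactly k is (#blocks of size ≥ k) − (#blocks of size ≥ k + 1), so the partition is: 1 block(s) of size 1, 1 block(s) of size 3.
In nonincreasing order the block sizes are [3, 1].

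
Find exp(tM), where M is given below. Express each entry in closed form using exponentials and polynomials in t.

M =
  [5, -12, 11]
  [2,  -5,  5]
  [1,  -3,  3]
e^{tM} =
  [3*t^2*exp(t)/2 + 4*t*exp(t) + exp(t), -9*t^2*exp(t)/2 - 12*t*exp(t), 3*t^2*exp(t) + 11*t*exp(t)]
  [t^2*exp(t)/2 + 2*t*exp(t), -3*t^2*exp(t)/2 - 6*t*exp(t) + exp(t), t^2*exp(t) + 5*t*exp(t)]
  [t*exp(t), -3*t*exp(t), 2*t*exp(t) + exp(t)]

Strategy: write M = P · J · P⁻¹ where J is a Jordan canonical form, so e^{tM} = P · e^{tJ} · P⁻¹, and e^{tJ} can be computed block-by-block.

M has Jordan form
J =
  [1, 1, 0]
  [0, 1, 1]
  [0, 0, 1]
(up to reordering of blocks).

Per-block formulas:
  For a 3×3 Jordan block J_3(1): exp(t · J_3(1)) = e^(1t)·(I + t·N + (t^2/2)·N^2), where N is the 3×3 nilpotent shift.

After assembling e^{tJ} and conjugating by P, we get:

e^{tM} =
  [3*t^2*exp(t)/2 + 4*t*exp(t) + exp(t), -9*t^2*exp(t)/2 - 12*t*exp(t), 3*t^2*exp(t) + 11*t*exp(t)]
  [t^2*exp(t)/2 + 2*t*exp(t), -3*t^2*exp(t)/2 - 6*t*exp(t) + exp(t), t^2*exp(t) + 5*t*exp(t)]
  [t*exp(t), -3*t*exp(t), 2*t*exp(t) + exp(t)]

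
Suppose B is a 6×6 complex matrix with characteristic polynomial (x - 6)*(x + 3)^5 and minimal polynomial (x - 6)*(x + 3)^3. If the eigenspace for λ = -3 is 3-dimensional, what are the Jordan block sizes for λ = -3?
Block sizes for λ = -3: [3, 1, 1]

Step 1 — from the characteristic polynomial, algebraic multiplicity of λ = -3 is 5. From dim ker(B − (-3)·I) = 3, there are exactly 3 Jordan blocks for λ = -3.
Step 2 — from the minimal polynomial, the factor (x + 3)^3 tells us the largest block for λ = -3 has size 3.
Step 3 — with total size 5, 3 blocks, and largest block 3, the block sizes (in nonincreasing order) are [3, 1, 1].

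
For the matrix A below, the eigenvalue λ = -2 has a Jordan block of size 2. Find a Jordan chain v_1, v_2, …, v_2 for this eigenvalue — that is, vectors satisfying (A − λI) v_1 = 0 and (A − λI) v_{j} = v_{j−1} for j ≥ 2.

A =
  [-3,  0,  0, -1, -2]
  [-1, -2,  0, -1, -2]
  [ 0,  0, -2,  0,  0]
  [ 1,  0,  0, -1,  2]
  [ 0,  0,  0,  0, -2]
A Jordan chain for λ = -2 of length 2:
v_1 = (-1, -1, 0, 1, 0)ᵀ
v_2 = (1, 0, 0, 0, 0)ᵀ

Let N = A − (-2)·I. We want v_2 with N^2 v_2 = 0 but N^1 v_2 ≠ 0; then v_{j-1} := N · v_j for j = 2, …, 2.

Pick v_2 = (1, 0, 0, 0, 0)ᵀ.
Then v_1 = N · v_2 = (-1, -1, 0, 1, 0)ᵀ.

Sanity check: (A − (-2)·I) v_1 = (0, 0, 0, 0, 0)ᵀ = 0. ✓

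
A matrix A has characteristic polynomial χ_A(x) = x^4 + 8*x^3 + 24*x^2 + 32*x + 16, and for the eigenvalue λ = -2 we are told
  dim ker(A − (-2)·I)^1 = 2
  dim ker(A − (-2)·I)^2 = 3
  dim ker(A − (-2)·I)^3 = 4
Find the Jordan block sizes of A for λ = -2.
Block sizes for λ = -2: [3, 1]

From the dimensions of kernels of powers, the number of Jordan blocks of size at least j is d_j − d_{j−1} where d_j = dim ker(N^j) (with d_0 = 0). Computing the differences gives [2, 1, 1].
The number of blocks of size exactly k is (#blocks of size ≥ k) − (#blocks of size ≥ k + 1), so the partition is: 1 block(s) of size 1, 1 block(s) of size 3.
In nonincreasing order the block sizes are [3, 1].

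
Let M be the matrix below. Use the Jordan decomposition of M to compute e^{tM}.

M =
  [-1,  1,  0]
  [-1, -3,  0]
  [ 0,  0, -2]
e^{tM} =
  [t*exp(-2*t) + exp(-2*t), t*exp(-2*t), 0]
  [-t*exp(-2*t), -t*exp(-2*t) + exp(-2*t), 0]
  [0, 0, exp(-2*t)]

Strategy: write M = P · J · P⁻¹ where J is a Jordan canonical form, so e^{tM} = P · e^{tJ} · P⁻¹, and e^{tJ} can be computed block-by-block.

M has Jordan form
J =
  [-2,  1,  0]
  [ 0, -2,  0]
  [ 0,  0, -2]
(up to reordering of blocks).

Per-block formulas:
  For a 1×1 block at λ = -2: exp(t · [-2]) = [e^(-2t)].
  For a 2×2 Jordan block J_2(-2): exp(t · J_2(-2)) = e^(-2t)·(I + t·N), where N is the 2×2 nilpotent shift.

After assembling e^{tJ} and conjugating by P, we get:

e^{tM} =
  [t*exp(-2*t) + exp(-2*t), t*exp(-2*t), 0]
  [-t*exp(-2*t), -t*exp(-2*t) + exp(-2*t), 0]
  [0, 0, exp(-2*t)]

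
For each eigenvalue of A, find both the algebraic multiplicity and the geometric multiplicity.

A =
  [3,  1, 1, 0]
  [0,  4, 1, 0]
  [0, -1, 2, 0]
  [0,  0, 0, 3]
λ = 3: alg = 4, geom = 3

Step 1 — factor the characteristic polynomial to read off the algebraic multiplicities:
  χ_A(x) = (x - 3)^4

Step 2 — compute geometric multiplicities via the rank-nullity identity g(λ) = n − rank(A − λI):
  rank(A − (3)·I) = 1, so dim ker(A − (3)·I) = n − 1 = 3

Summary:
  λ = 3: algebraic multiplicity = 4, geometric multiplicity = 3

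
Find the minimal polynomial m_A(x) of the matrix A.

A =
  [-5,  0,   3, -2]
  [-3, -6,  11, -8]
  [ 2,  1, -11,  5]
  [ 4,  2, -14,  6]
x^3 + 12*x^2 + 48*x + 64

The characteristic polynomial is χ_A(x) = (x + 4)^4, so the eigenvalues are known. The minimal polynomial is
  m_A(x) = Π_λ (x − λ)^{k_λ}
where k_λ is the size of the *largest* Jordan block for λ (equivalently, the smallest k with (A − λI)^k v = 0 for every generalised eigenvector v of λ).

  λ = -4: largest Jordan block has size 3, contributing (x + 4)^3

So m_A(x) = (x + 4)^3 = x^3 + 12*x^2 + 48*x + 64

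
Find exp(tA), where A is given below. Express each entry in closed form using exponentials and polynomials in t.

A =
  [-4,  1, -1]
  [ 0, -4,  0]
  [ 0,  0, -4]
e^{tA} =
  [exp(-4*t), t*exp(-4*t), -t*exp(-4*t)]
  [0, exp(-4*t), 0]
  [0, 0, exp(-4*t)]

Strategy: write A = P · J · P⁻¹ where J is a Jordan canonical form, so e^{tA} = P · e^{tJ} · P⁻¹, and e^{tJ} can be computed block-by-block.

A has Jordan form
J =
  [-4,  1,  0]
  [ 0, -4,  0]
  [ 0,  0, -4]
(up to reordering of blocks).

Per-block formulas:
  For a 1×1 block at λ = -4: exp(t · [-4]) = [e^(-4t)].
  For a 2×2 Jordan block J_2(-4): exp(t · J_2(-4)) = e^(-4t)·(I + t·N), where N is the 2×2 nilpotent shift.

After assembling e^{tJ} and conjugating by P, we get:

e^{tA} =
  [exp(-4*t), t*exp(-4*t), -t*exp(-4*t)]
  [0, exp(-4*t), 0]
  [0, 0, exp(-4*t)]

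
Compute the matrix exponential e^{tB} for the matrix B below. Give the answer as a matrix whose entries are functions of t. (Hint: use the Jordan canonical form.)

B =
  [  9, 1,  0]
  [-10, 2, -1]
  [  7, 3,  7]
e^{tB} =
  [-t^2*exp(6*t)/2 + 3*t*exp(6*t) + exp(6*t), -t^2*exp(6*t)/2 + t*exp(6*t), -t^2*exp(6*t)/2]
  [3*t^2*exp(6*t)/2 - 10*t*exp(6*t), 3*t^2*exp(6*t)/2 - 4*t*exp(6*t) + exp(6*t), 3*t^2*exp(6*t)/2 - t*exp(6*t)]
  [-t^2*exp(6*t) + 7*t*exp(6*t), -t^2*exp(6*t) + 3*t*exp(6*t), -t^2*exp(6*t) + t*exp(6*t) + exp(6*t)]

Strategy: write B = P · J · P⁻¹ where J is a Jordan canonical form, so e^{tB} = P · e^{tJ} · P⁻¹, and e^{tJ} can be computed block-by-block.

B has Jordan form
J =
  [6, 1, 0]
  [0, 6, 1]
  [0, 0, 6]
(up to reordering of blocks).

Per-block formulas:
  For a 3×3 Jordan block J_3(6): exp(t · J_3(6)) = e^(6t)·(I + t·N + (t^2/2)·N^2), where N is the 3×3 nilpotent shift.

After assembling e^{tJ} and conjugating by P, we get:

e^{tB} =
  [-t^2*exp(6*t)/2 + 3*t*exp(6*t) + exp(6*t), -t^2*exp(6*t)/2 + t*exp(6*t), -t^2*exp(6*t)/2]
  [3*t^2*exp(6*t)/2 - 10*t*exp(6*t), 3*t^2*exp(6*t)/2 - 4*t*exp(6*t) + exp(6*t), 3*t^2*exp(6*t)/2 - t*exp(6*t)]
  [-t^2*exp(6*t) + 7*t*exp(6*t), -t^2*exp(6*t) + 3*t*exp(6*t), -t^2*exp(6*t) + t*exp(6*t) + exp(6*t)]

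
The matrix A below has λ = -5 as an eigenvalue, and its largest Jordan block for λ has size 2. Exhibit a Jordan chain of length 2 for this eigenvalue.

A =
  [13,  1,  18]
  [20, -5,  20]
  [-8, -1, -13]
A Jordan chain for λ = -5 of length 2:
v_1 = (1, 0, -1)ᵀ
v_2 = (0, 1, 0)ᵀ

Let N = A − (-5)·I. We want v_2 with N^2 v_2 = 0 but N^1 v_2 ≠ 0; then v_{j-1} := N · v_j for j = 2, …, 2.

Pick v_2 = (0, 1, 0)ᵀ.
Then v_1 = N · v_2 = (1, 0, -1)ᵀ.

Sanity check: (A − (-5)·I) v_1 = (0, 0, 0)ᵀ = 0. ✓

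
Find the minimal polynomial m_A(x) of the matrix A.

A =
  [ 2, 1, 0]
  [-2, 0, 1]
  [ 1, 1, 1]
x^3 - 3*x^2 + 3*x - 1

The characteristic polynomial is χ_A(x) = (x - 1)^3, so the eigenvalues are known. The minimal polynomial is
  m_A(x) = Π_λ (x − λ)^{k_λ}
where k_λ is the size of the *largest* Jordan block for λ (equivalently, the smallest k with (A − λI)^k v = 0 for every generalised eigenvector v of λ).

  λ = 1: largest Jordan block has size 3, contributing (x − 1)^3

So m_A(x) = (x - 1)^3 = x^3 - 3*x^2 + 3*x - 1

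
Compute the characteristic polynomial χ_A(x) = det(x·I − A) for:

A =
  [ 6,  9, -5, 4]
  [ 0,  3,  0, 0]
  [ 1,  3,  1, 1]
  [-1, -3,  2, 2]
x^4 - 12*x^3 + 54*x^2 - 108*x + 81

Expanding det(x·I − A) (e.g. by cofactor expansion or by noting that A is similar to its Jordan form J, which has the same characteristic polynomial as A) gives
  χ_A(x) = x^4 - 12*x^3 + 54*x^2 - 108*x + 81
which factors as (x - 3)^4. The eigenvalues (with algebraic multiplicities) are λ = 3 with multiplicity 4.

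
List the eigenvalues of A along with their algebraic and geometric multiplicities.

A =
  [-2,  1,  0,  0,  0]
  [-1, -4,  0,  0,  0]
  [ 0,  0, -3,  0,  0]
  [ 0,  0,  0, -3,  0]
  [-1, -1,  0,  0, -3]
λ = -3: alg = 5, geom = 4

Step 1 — factor the characteristic polynomial to read off the algebraic multiplicities:
  χ_A(x) = (x + 3)^5

Step 2 — compute geometric multiplicities via the rank-nullity identity g(λ) = n − rank(A − λI):
  rank(A − (-3)·I) = 1, so dim ker(A − (-3)·I) = n − 1 = 4

Summary:
  λ = -3: algebraic multiplicity = 5, geometric multiplicity = 4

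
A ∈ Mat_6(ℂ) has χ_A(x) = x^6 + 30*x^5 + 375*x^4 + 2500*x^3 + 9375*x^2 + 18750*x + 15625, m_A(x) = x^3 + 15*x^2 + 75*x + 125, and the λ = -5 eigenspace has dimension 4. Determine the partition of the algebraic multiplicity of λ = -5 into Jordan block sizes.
Block sizes for λ = -5: [3, 1, 1, 1]

Step 1 — from the characteristic polynomial, algebraic multiplicity of λ = -5 is 6. From dim ker(A − (-5)·I) = 4, there are exactly 4 Jordan blocks for λ = -5.
Step 2 — from the minimal polynomial, the factor (x + 5)^3 tells us the largest block for λ = -5 has size 3.
Step 3 — with total size 6, 4 blocks, and largest block 3, the block sizes (in nonincreasing order) are [3, 1, 1, 1].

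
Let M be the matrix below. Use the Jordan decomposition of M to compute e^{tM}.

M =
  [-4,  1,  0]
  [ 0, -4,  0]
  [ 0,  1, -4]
e^{tM} =
  [exp(-4*t), t*exp(-4*t), 0]
  [0, exp(-4*t), 0]
  [0, t*exp(-4*t), exp(-4*t)]

Strategy: write M = P · J · P⁻¹ where J is a Jordan canonical form, so e^{tM} = P · e^{tJ} · P⁻¹, and e^{tJ} can be computed block-by-block.

M has Jordan form
J =
  [-4,  1,  0]
  [ 0, -4,  0]
  [ 0,  0, -4]
(up to reordering of blocks).

Per-block formulas:
  For a 2×2 Jordan block J_2(-4): exp(t · J_2(-4)) = e^(-4t)·(I + t·N), where N is the 2×2 nilpotent shift.
  For a 1×1 block at λ = -4: exp(t · [-4]) = [e^(-4t)].

After assembling e^{tJ} and conjugating by P, we get:

e^{tM} =
  [exp(-4*t), t*exp(-4*t), 0]
  [0, exp(-4*t), 0]
  [0, t*exp(-4*t), exp(-4*t)]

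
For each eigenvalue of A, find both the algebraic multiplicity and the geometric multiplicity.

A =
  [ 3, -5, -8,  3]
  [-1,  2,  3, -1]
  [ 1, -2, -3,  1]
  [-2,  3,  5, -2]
λ = 0: alg = 4, geom = 2

Step 1 — factor the characteristic polynomial to read off the algebraic multiplicities:
  χ_A(x) = x^4

Step 2 — compute geometric multiplicities via the rank-nullity identity g(λ) = n − rank(A − λI):
  rank(A − (0)·I) = 2, so dim ker(A − (0)·I) = n − 2 = 2

Summary:
  λ = 0: algebraic multiplicity = 4, geometric multiplicity = 2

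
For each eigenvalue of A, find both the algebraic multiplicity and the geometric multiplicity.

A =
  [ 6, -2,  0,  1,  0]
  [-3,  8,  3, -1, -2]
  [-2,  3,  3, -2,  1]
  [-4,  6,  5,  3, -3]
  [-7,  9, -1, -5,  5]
λ = 5: alg = 5, geom = 2

Step 1 — factor the characteristic polynomial to read off the algebraic multiplicities:
  χ_A(x) = (x - 5)^5

Step 2 — compute geometric multiplicities via the rank-nullity identity g(λ) = n − rank(A − λI):
  rank(A − (5)·I) = 3, so dim ker(A − (5)·I) = n − 3 = 2

Summary:
  λ = 5: algebraic multiplicity = 5, geometric multiplicity = 2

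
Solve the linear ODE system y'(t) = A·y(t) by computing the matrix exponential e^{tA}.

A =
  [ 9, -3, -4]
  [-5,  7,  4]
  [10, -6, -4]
e^{tA} =
  [5*t*exp(4*t) + exp(4*t), -3*t*exp(4*t), -4*t*exp(4*t)]
  [-5*t*exp(4*t), 3*t*exp(4*t) + exp(4*t), 4*t*exp(4*t)]
  [10*t*exp(4*t), -6*t*exp(4*t), -8*t*exp(4*t) + exp(4*t)]

Strategy: write A = P · J · P⁻¹ where J is a Jordan canonical form, so e^{tA} = P · e^{tJ} · P⁻¹, and e^{tJ} can be computed block-by-block.

A has Jordan form
J =
  [4, 1, 0]
  [0, 4, 0]
  [0, 0, 4]
(up to reordering of blocks).

Per-block formulas:
  For a 2×2 Jordan block J_2(4): exp(t · J_2(4)) = e^(4t)·(I + t·N), where N is the 2×2 nilpotent shift.
  For a 1×1 block at λ = 4: exp(t · [4]) = [e^(4t)].

After assembling e^{tJ} and conjugating by P, we get:

e^{tA} =
  [5*t*exp(4*t) + exp(4*t), -3*t*exp(4*t), -4*t*exp(4*t)]
  [-5*t*exp(4*t), 3*t*exp(4*t) + exp(4*t), 4*t*exp(4*t)]
  [10*t*exp(4*t), -6*t*exp(4*t), -8*t*exp(4*t) + exp(4*t)]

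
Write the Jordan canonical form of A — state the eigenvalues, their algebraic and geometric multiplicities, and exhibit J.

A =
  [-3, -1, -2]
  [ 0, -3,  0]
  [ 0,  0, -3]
J_2(-3) ⊕ J_1(-3)

The characteristic polynomial is
  det(x·I − A) = x^3 + 9*x^2 + 27*x + 27 = (x + 3)^3

Eigenvalues and multiplicities (the geometric multiplicity of λ is n − rank(A − λI), which equals the number of Jordan blocks for λ):
  λ = -3: algebraic multiplicity = 3, geometric multiplicity = 2

Determining the block sizes for each eigenvalue:
  λ = -3: 2 blocks summing to 3 forces exactly one block of size 2 and the rest size 1 → block sizes [2, 1]

Assembling the blocks gives a Jordan form
J =
  [-3,  1,  0]
  [ 0, -3,  0]
  [ 0,  0, -3]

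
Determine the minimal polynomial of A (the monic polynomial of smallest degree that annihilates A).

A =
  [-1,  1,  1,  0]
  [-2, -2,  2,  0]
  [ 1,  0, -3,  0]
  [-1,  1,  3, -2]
x^3 + 6*x^2 + 12*x + 8

The characteristic polynomial is χ_A(x) = (x + 2)^4, so the eigenvalues are known. The minimal polynomial is
  m_A(x) = Π_λ (x − λ)^{k_λ}
where k_λ is the size of the *largest* Jordan block for λ (equivalently, the smallest k with (A − λI)^k v = 0 for every generalised eigenvector v of λ).

  λ = -2: largest Jordan block has size 3, contributing (x + 2)^3

So m_A(x) = (x + 2)^3 = x^3 + 6*x^2 + 12*x + 8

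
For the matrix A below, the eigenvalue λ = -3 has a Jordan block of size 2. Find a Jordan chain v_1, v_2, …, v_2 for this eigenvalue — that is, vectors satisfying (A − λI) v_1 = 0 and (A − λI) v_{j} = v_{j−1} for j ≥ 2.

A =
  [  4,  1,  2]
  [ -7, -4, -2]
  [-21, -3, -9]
A Jordan chain for λ = -3 of length 2:
v_1 = (7, -7, -21)ᵀ
v_2 = (1, 0, 0)ᵀ

Let N = A − (-3)·I. We want v_2 with N^2 v_2 = 0 but N^1 v_2 ≠ 0; then v_{j-1} := N · v_j for j = 2, …, 2.

Pick v_2 = (1, 0, 0)ᵀ.
Then v_1 = N · v_2 = (7, -7, -21)ᵀ.

Sanity check: (A − (-3)·I) v_1 = (0, 0, 0)ᵀ = 0. ✓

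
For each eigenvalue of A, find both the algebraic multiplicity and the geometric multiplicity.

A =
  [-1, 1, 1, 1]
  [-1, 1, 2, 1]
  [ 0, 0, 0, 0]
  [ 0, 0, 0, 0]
λ = 0: alg = 4, geom = 2

Step 1 — factor the characteristic polynomial to read off the algebraic multiplicities:
  χ_A(x) = x^4

Step 2 — compute geometric multiplicities via the rank-nullity identity g(λ) = n − rank(A − λI):
  rank(A − (0)·I) = 2, so dim ker(A − (0)·I) = n − 2 = 2

Summary:
  λ = 0: algebraic multiplicity = 4, geometric multiplicity = 2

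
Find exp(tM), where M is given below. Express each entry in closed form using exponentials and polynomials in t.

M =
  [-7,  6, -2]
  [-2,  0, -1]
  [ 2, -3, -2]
e^{tM} =
  [-4*t*exp(-3*t) + exp(-3*t), 6*t*exp(-3*t), -2*t*exp(-3*t)]
  [-2*t*exp(-3*t), 3*t*exp(-3*t) + exp(-3*t), -t*exp(-3*t)]
  [2*t*exp(-3*t), -3*t*exp(-3*t), t*exp(-3*t) + exp(-3*t)]

Strategy: write M = P · J · P⁻¹ where J is a Jordan canonical form, so e^{tM} = P · e^{tJ} · P⁻¹, and e^{tJ} can be computed block-by-block.

M has Jordan form
J =
  [-3,  1,  0]
  [ 0, -3,  0]
  [ 0,  0, -3]
(up to reordering of blocks).

Per-block formulas:
  For a 2×2 Jordan block J_2(-3): exp(t · J_2(-3)) = e^(-3t)·(I + t·N), where N is the 2×2 nilpotent shift.
  For a 1×1 block at λ = -3: exp(t · [-3]) = [e^(-3t)].

After assembling e^{tJ} and conjugating by P, we get:

e^{tM} =
  [-4*t*exp(-3*t) + exp(-3*t), 6*t*exp(-3*t), -2*t*exp(-3*t)]
  [-2*t*exp(-3*t), 3*t*exp(-3*t) + exp(-3*t), -t*exp(-3*t)]
  [2*t*exp(-3*t), -3*t*exp(-3*t), t*exp(-3*t) + exp(-3*t)]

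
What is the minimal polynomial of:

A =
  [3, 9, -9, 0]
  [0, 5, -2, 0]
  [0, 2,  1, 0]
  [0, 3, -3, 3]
x^2 - 6*x + 9

The characteristic polynomial is χ_A(x) = (x - 3)^4, so the eigenvalues are known. The minimal polynomial is
  m_A(x) = Π_λ (x − λ)^{k_λ}
where k_λ is the size of the *largest* Jordan block for λ (equivalently, the smallest k with (A − λI)^k v = 0 for every generalised eigenvector v of λ).

  λ = 3: largest Jordan block has size 2, contributing (x − 3)^2

So m_A(x) = (x - 3)^2 = x^2 - 6*x + 9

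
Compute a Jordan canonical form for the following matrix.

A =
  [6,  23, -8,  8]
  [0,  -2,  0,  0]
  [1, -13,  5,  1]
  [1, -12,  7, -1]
J_2(-2) ⊕ J_2(6)

The characteristic polynomial is
  det(x·I − A) = x^4 - 8*x^3 - 8*x^2 + 96*x + 144 = (x - 6)^2*(x + 2)^2

Eigenvalues and multiplicities (the geometric multiplicity of λ is n − rank(A − λI), which equals the number of Jordan blocks for λ):
  λ = -2: algebraic multiplicity = 2, geometric multiplicity = 1
  λ = 6: algebraic multiplicity = 2, geometric multiplicity = 1

Determining the block sizes for each eigenvalue:
  λ = -2: one block (gm = 1), so the single block has size am = 2 → block sizes [2]
  λ = 6: one block (gm = 1), so the single block has size am = 2 → block sizes [2]

Assembling the blocks gives a Jordan form
J =
  [-2,  1, 0, 0]
  [ 0, -2, 0, 0]
  [ 0,  0, 6, 1]
  [ 0,  0, 0, 6]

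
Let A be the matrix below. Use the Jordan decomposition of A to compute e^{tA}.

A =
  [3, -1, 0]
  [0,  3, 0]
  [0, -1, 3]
e^{tA} =
  [exp(3*t), -t*exp(3*t), 0]
  [0, exp(3*t), 0]
  [0, -t*exp(3*t), exp(3*t)]

Strategy: write A = P · J · P⁻¹ where J is a Jordan canonical form, so e^{tA} = P · e^{tJ} · P⁻¹, and e^{tJ} can be computed block-by-block.

A has Jordan form
J =
  [3, 1, 0]
  [0, 3, 0]
  [0, 0, 3]
(up to reordering of blocks).

Per-block formulas:
  For a 1×1 block at λ = 3: exp(t · [3]) = [e^(3t)].
  For a 2×2 Jordan block J_2(3): exp(t · J_2(3)) = e^(3t)·(I + t·N), where N is the 2×2 nilpotent shift.

After assembling e^{tJ} and conjugating by P, we get:

e^{tA} =
  [exp(3*t), -t*exp(3*t), 0]
  [0, exp(3*t), 0]
  [0, -t*exp(3*t), exp(3*t)]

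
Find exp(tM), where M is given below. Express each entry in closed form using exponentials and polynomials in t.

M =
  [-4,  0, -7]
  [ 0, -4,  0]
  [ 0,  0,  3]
e^{tM} =
  [exp(-4*t), 0, -exp(3*t) + exp(-4*t)]
  [0, exp(-4*t), 0]
  [0, 0, exp(3*t)]

Strategy: write M = P · J · P⁻¹ where J is a Jordan canonical form, so e^{tM} = P · e^{tJ} · P⁻¹, and e^{tJ} can be computed block-by-block.

M has Jordan form
J =
  [-4,  0, 0]
  [ 0, -4, 0]
  [ 0,  0, 3]
(up to reordering of blocks).

Per-block formulas:
  For a 1×1 block at λ = 3: exp(t · [3]) = [e^(3t)].
  For a 1×1 block at λ = -4: exp(t · [-4]) = [e^(-4t)].

After assembling e^{tJ} and conjugating by P, we get:

e^{tM} =
  [exp(-4*t), 0, -exp(3*t) + exp(-4*t)]
  [0, exp(-4*t), 0]
  [0, 0, exp(3*t)]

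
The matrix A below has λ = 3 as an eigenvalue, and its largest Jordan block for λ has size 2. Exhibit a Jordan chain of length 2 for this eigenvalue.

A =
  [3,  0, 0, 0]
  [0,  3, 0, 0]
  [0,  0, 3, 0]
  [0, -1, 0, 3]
A Jordan chain for λ = 3 of length 2:
v_1 = (0, 0, 0, -1)ᵀ
v_2 = (0, 1, 0, 0)ᵀ

Let N = A − (3)·I. We want v_2 with N^2 v_2 = 0 but N^1 v_2 ≠ 0; then v_{j-1} := N · v_j for j = 2, …, 2.

Pick v_2 = (0, 1, 0, 0)ᵀ.
Then v_1 = N · v_2 = (0, 0, 0, -1)ᵀ.

Sanity check: (A − (3)·I) v_1 = (0, 0, 0, 0)ᵀ = 0. ✓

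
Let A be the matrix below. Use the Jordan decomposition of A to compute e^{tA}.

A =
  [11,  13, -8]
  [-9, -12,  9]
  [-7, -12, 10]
e^{tA} =
  [3*t^2*exp(3*t)/2 + 8*t*exp(3*t) + exp(3*t), 5*t^2*exp(3*t)/2 + 13*t*exp(3*t), -3*t^2*exp(3*t)/2 - 8*t*exp(3*t)]
  [-9*t*exp(3*t), -15*t*exp(3*t) + exp(3*t), 9*t*exp(3*t)]
  [3*t^2*exp(3*t)/2 - 7*t*exp(3*t), 5*t^2*exp(3*t)/2 - 12*t*exp(3*t), -3*t^2*exp(3*t)/2 + 7*t*exp(3*t) + exp(3*t)]

Strategy: write A = P · J · P⁻¹ where J is a Jordan canonical form, so e^{tA} = P · e^{tJ} · P⁻¹, and e^{tJ} can be computed block-by-block.

A has Jordan form
J =
  [3, 1, 0]
  [0, 3, 1]
  [0, 0, 3]
(up to reordering of blocks).

Per-block formulas:
  For a 3×3 Jordan block J_3(3): exp(t · J_3(3)) = e^(3t)·(I + t·N + (t^2/2)·N^2), where N is the 3×3 nilpotent shift.

After assembling e^{tJ} and conjugating by P, we get:

e^{tA} =
  [3*t^2*exp(3*t)/2 + 8*t*exp(3*t) + exp(3*t), 5*t^2*exp(3*t)/2 + 13*t*exp(3*t), -3*t^2*exp(3*t)/2 - 8*t*exp(3*t)]
  [-9*t*exp(3*t), -15*t*exp(3*t) + exp(3*t), 9*t*exp(3*t)]
  [3*t^2*exp(3*t)/2 - 7*t*exp(3*t), 5*t^2*exp(3*t)/2 - 12*t*exp(3*t), -3*t^2*exp(3*t)/2 + 7*t*exp(3*t) + exp(3*t)]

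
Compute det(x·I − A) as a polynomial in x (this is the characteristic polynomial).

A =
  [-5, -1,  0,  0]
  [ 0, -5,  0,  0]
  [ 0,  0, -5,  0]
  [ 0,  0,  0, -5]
x^4 + 20*x^3 + 150*x^2 + 500*x + 625

Expanding det(x·I − A) (e.g. by cofactor expansion or by noting that A is similar to its Jordan form J, which has the same characteristic polynomial as A) gives
  χ_A(x) = x^4 + 20*x^3 + 150*x^2 + 500*x + 625
which factors as (x + 5)^4. The eigenvalues (with algebraic multiplicities) are λ = -5 with multiplicity 4.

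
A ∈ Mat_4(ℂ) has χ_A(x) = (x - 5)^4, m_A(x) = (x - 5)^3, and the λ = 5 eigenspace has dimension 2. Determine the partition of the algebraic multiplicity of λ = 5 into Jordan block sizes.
Block sizes for λ = 5: [3, 1]

Step 1 — from the characteristic polynomial, algebraic multiplicity of λ = 5 is 4. From dim ker(A − (5)·I) = 2, there are exactly 2 Jordan blocks for λ = 5.
Step 2 — from the minimal polynomial, the factor (x − 5)^3 tells us the largest block for λ = 5 has size 3.
Step 3 — with total size 4, 2 blocks, and largest block 3, the block sizes (in nonincreasing order) are [3, 1].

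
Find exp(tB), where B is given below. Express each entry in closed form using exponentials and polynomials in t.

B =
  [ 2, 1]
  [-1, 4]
e^{tB} =
  [-t*exp(3*t) + exp(3*t), t*exp(3*t)]
  [-t*exp(3*t), t*exp(3*t) + exp(3*t)]

Strategy: write B = P · J · P⁻¹ where J is a Jordan canonical form, so e^{tB} = P · e^{tJ} · P⁻¹, and e^{tJ} can be computed block-by-block.

B has Jordan form
J =
  [3, 1]
  [0, 3]
(up to reordering of blocks).

Per-block formulas:
  For a 2×2 Jordan block J_2(3): exp(t · J_2(3)) = e^(3t)·(I + t·N), where N is the 2×2 nilpotent shift.

After assembling e^{tJ} and conjugating by P, we get:

e^{tB} =
  [-t*exp(3*t) + exp(3*t), t*exp(3*t)]
  [-t*exp(3*t), t*exp(3*t) + exp(3*t)]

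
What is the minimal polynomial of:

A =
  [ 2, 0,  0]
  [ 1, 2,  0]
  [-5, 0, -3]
x^3 - x^2 - 8*x + 12

The characteristic polynomial is χ_A(x) = (x - 2)^2*(x + 3), so the eigenvalues are known. The minimal polynomial is
  m_A(x) = Π_λ (x − λ)^{k_λ}
where k_λ is the size of the *largest* Jordan block for λ (equivalently, the smallest k with (A − λI)^k v = 0 for every generalised eigenvector v of λ).

  λ = -3: largest Jordan block has size 1, contributing (x + 3)
  λ = 2: largest Jordan block has size 2, contributing (x − 2)^2

So m_A(x) = (x - 2)^2*(x + 3) = x^3 - x^2 - 8*x + 12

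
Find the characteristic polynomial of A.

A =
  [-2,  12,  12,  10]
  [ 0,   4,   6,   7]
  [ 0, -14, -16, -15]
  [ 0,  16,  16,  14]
x^4 - 24*x^2 - 64*x - 48

Expanding det(x·I − A) (e.g. by cofactor expansion or by noting that A is similar to its Jordan form J, which has the same characteristic polynomial as A) gives
  χ_A(x) = x^4 - 24*x^2 - 64*x - 48
which factors as (x - 6)*(x + 2)^3. The eigenvalues (with algebraic multiplicities) are λ = -2 with multiplicity 3, λ = 6 with multiplicity 1.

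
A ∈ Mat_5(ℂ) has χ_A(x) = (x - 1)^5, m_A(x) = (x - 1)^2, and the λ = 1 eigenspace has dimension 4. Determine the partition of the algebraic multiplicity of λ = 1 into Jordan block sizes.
Block sizes for λ = 1: [2, 1, 1, 1]

Step 1 — from the characteristic polynomial, algebraic multiplicity of λ = 1 is 5. From dim ker(A − (1)·I) = 4, there are exactly 4 Jordan blocks for λ = 1.
Step 2 — from the minimal polynomial, the factor (x − 1)^2 tells us the largest block for λ = 1 has size 2.
Step 3 — with total size 5, 4 blocks, and largest block 2, the block sizes (in nonincreasing order) are [2, 1, 1, 1].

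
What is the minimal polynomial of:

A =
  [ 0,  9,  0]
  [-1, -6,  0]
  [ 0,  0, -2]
x^3 + 8*x^2 + 21*x + 18

The characteristic polynomial is χ_A(x) = (x + 2)*(x + 3)^2, so the eigenvalues are known. The minimal polynomial is
  m_A(x) = Π_λ (x − λ)^{k_λ}
where k_λ is the size of the *largest* Jordan block for λ (equivalently, the smallest k with (A − λI)^k v = 0 for every generalised eigenvector v of λ).

  λ = -3: largest Jordan block has size 2, contributing (x + 3)^2
  λ = -2: largest Jordan block has size 1, contributing (x + 2)

So m_A(x) = (x + 2)*(x + 3)^2 = x^3 + 8*x^2 + 21*x + 18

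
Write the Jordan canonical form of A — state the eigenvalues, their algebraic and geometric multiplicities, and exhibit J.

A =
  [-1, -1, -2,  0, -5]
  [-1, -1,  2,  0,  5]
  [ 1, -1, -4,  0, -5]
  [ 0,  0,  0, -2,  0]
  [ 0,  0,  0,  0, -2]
J_2(-2) ⊕ J_1(-2) ⊕ J_1(-2) ⊕ J_1(-2)

The characteristic polynomial is
  det(x·I − A) = x^5 + 10*x^4 + 40*x^3 + 80*x^2 + 80*x + 32 = (x + 2)^5

Eigenvalues and multiplicities (the geometric multiplicity of λ is n − rank(A − λI), which equals the number of Jordan blocks for λ):
  λ = -2: algebraic multiplicity = 5, geometric multiplicity = 4

Determining the block sizes for each eigenvalue:
  λ = -2: 4 blocks summing to 5 forces exactly one block of size 2 and the rest size 1 → block sizes [2, 1, 1, 1]

Assembling the blocks gives a Jordan form
J =
  [-2,  1,  0,  0,  0]
  [ 0, -2,  0,  0,  0]
  [ 0,  0, -2,  0,  0]
  [ 0,  0,  0, -2,  0]
  [ 0,  0,  0,  0, -2]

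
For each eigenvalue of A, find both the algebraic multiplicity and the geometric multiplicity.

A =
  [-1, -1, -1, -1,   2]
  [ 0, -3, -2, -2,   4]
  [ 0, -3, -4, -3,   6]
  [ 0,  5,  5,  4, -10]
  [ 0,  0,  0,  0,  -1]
λ = -1: alg = 5, geom = 4

Step 1 — factor the characteristic polynomial to read off the algebraic multiplicities:
  χ_A(x) = (x + 1)^5

Step 2 — compute geometric multiplicities via the rank-nullity identity g(λ) = n − rank(A − λI):
  rank(A − (-1)·I) = 1, so dim ker(A − (-1)·I) = n − 1 = 4

Summary:
  λ = -1: algebraic multiplicity = 5, geometric multiplicity = 4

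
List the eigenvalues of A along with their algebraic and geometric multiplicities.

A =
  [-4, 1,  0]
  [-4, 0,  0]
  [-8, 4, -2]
λ = -2: alg = 3, geom = 2

Step 1 — factor the characteristic polynomial to read off the algebraic multiplicities:
  χ_A(x) = (x + 2)^3

Step 2 — compute geometric multiplicities via the rank-nullity identity g(λ) = n − rank(A − λI):
  rank(A − (-2)·I) = 1, so dim ker(A − (-2)·I) = n − 1 = 2

Summary:
  λ = -2: algebraic multiplicity = 3, geometric multiplicity = 2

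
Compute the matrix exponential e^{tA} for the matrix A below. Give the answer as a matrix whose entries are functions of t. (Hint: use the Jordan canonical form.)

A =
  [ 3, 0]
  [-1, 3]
e^{tA} =
  [exp(3*t), 0]
  [-t*exp(3*t), exp(3*t)]

Strategy: write A = P · J · P⁻¹ where J is a Jordan canonical form, so e^{tA} = P · e^{tJ} · P⁻¹, and e^{tJ} can be computed block-by-block.

A has Jordan form
J =
  [3, 1]
  [0, 3]
(up to reordering of blocks).

Per-block formulas:
  For a 2×2 Jordan block J_2(3): exp(t · J_2(3)) = e^(3t)·(I + t·N), where N is the 2×2 nilpotent shift.

After assembling e^{tJ} and conjugating by P, we get:

e^{tA} =
  [exp(3*t), 0]
  [-t*exp(3*t), exp(3*t)]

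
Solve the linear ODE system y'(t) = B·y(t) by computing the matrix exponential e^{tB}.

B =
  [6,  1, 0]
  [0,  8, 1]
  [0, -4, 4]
e^{tB} =
  [exp(6*t), t^2*exp(6*t) + t*exp(6*t), t^2*exp(6*t)/2]
  [0, 2*t*exp(6*t) + exp(6*t), t*exp(6*t)]
  [0, -4*t*exp(6*t), -2*t*exp(6*t) + exp(6*t)]

Strategy: write B = P · J · P⁻¹ where J is a Jordan canonical form, so e^{tB} = P · e^{tJ} · P⁻¹, and e^{tJ} can be computed block-by-block.

B has Jordan form
J =
  [6, 1, 0]
  [0, 6, 1]
  [0, 0, 6]
(up to reordering of blocks).

Per-block formulas:
  For a 3×3 Jordan block J_3(6): exp(t · J_3(6)) = e^(6t)·(I + t·N + (t^2/2)·N^2), where N is the 3×3 nilpotent shift.

After assembling e^{tJ} and conjugating by P, we get:

e^{tB} =
  [exp(6*t), t^2*exp(6*t) + t*exp(6*t), t^2*exp(6*t)/2]
  [0, 2*t*exp(6*t) + exp(6*t), t*exp(6*t)]
  [0, -4*t*exp(6*t), -2*t*exp(6*t) + exp(6*t)]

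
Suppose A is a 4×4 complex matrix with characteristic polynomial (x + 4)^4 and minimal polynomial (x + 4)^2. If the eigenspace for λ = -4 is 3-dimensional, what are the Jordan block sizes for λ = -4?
Block sizes for λ = -4: [2, 1, 1]

Step 1 — from the characteristic polynomial, algebraic multiplicity of λ = -4 is 4. From dim ker(A − (-4)·I) = 3, there are exactly 3 Jordan blocks for λ = -4.
Step 2 — from the minimal polynomial, the factor (x + 4)^2 tells us the largest block for λ = -4 has size 2.
Step 3 — with total size 4, 3 blocks, and largest block 2, the block sizes (in nonincreasing order) are [2, 1, 1].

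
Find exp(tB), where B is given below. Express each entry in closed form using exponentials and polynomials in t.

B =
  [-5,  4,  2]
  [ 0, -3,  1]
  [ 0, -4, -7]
e^{tB} =
  [exp(-5*t), 4*t*exp(-5*t), 2*t*exp(-5*t)]
  [0, 2*t*exp(-5*t) + exp(-5*t), t*exp(-5*t)]
  [0, -4*t*exp(-5*t), -2*t*exp(-5*t) + exp(-5*t)]

Strategy: write B = P · J · P⁻¹ where J is a Jordan canonical form, so e^{tB} = P · e^{tJ} · P⁻¹, and e^{tJ} can be computed block-by-block.

B has Jordan form
J =
  [-5,  1,  0]
  [ 0, -5,  0]
  [ 0,  0, -5]
(up to reordering of blocks).

Per-block formulas:
  For a 1×1 block at λ = -5: exp(t · [-5]) = [e^(-5t)].
  For a 2×2 Jordan block J_2(-5): exp(t · J_2(-5)) = e^(-5t)·(I + t·N), where N is the 2×2 nilpotent shift.

After assembling e^{tJ} and conjugating by P, we get:

e^{tB} =
  [exp(-5*t), 4*t*exp(-5*t), 2*t*exp(-5*t)]
  [0, 2*t*exp(-5*t) + exp(-5*t), t*exp(-5*t)]
  [0, -4*t*exp(-5*t), -2*t*exp(-5*t) + exp(-5*t)]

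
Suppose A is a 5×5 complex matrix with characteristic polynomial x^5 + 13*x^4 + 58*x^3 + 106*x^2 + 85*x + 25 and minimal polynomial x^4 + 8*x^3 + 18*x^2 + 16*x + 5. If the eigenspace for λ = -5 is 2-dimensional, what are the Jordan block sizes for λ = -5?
Block sizes for λ = -5: [1, 1]

Step 1 — from the characteristic polynomial, algebraic multiplicity of λ = -5 is 2. From dim ker(A − (-5)·I) = 2, there are exactly 2 Jordan blocks for λ = -5.
Step 2 — from the minimal polynomial, the factor (x + 5) tells us the largest block for λ = -5 has size 1.
Step 3 — with total size 2, 2 blocks, and largest block 1, the block sizes (in nonincreasing order) are [1, 1].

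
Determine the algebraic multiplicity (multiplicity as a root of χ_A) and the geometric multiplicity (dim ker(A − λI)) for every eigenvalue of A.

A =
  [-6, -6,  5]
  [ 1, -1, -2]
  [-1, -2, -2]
λ = -3: alg = 3, geom = 1

Step 1 — factor the characteristic polynomial to read off the algebraic multiplicities:
  χ_A(x) = (x + 3)^3

Step 2 — compute geometric multiplicities via the rank-nullity identity g(λ) = n − rank(A − λI):
  rank(A − (-3)·I) = 2, so dim ker(A − (-3)·I) = n − 2 = 1

Summary:
  λ = -3: algebraic multiplicity = 3, geometric multiplicity = 1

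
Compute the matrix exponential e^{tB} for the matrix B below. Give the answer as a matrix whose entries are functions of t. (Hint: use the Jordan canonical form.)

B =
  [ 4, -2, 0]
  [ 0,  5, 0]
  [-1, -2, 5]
e^{tB} =
  [exp(4*t), -2*exp(5*t) + 2*exp(4*t), 0]
  [0, exp(5*t), 0]
  [-exp(5*t) + exp(4*t), -2*exp(5*t) + 2*exp(4*t), exp(5*t)]

Strategy: write B = P · J · P⁻¹ where J is a Jordan canonical form, so e^{tB} = P · e^{tJ} · P⁻¹, and e^{tJ} can be computed block-by-block.

B has Jordan form
J =
  [4, 0, 0]
  [0, 5, 0]
  [0, 0, 5]
(up to reordering of blocks).

Per-block formulas:
  For a 1×1 block at λ = 5: exp(t · [5]) = [e^(5t)].
  For a 1×1 block at λ = 4: exp(t · [4]) = [e^(4t)].

After assembling e^{tJ} and conjugating by P, we get:

e^{tB} =
  [exp(4*t), -2*exp(5*t) + 2*exp(4*t), 0]
  [0, exp(5*t), 0]
  [-exp(5*t) + exp(4*t), -2*exp(5*t) + 2*exp(4*t), exp(5*t)]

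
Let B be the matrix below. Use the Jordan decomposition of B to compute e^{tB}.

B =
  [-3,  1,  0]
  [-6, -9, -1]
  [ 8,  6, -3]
e^{tB} =
  [-t^2*exp(-5*t) + 2*t*exp(-5*t) + exp(-5*t), -t^2*exp(-5*t) + t*exp(-5*t), -t^2*exp(-5*t)/2]
  [2*t^2*exp(-5*t) - 6*t*exp(-5*t), 2*t^2*exp(-5*t) - 4*t*exp(-5*t) + exp(-5*t), t^2*exp(-5*t) - t*exp(-5*t)]
  [-2*t^2*exp(-5*t) + 8*t*exp(-5*t), -2*t^2*exp(-5*t) + 6*t*exp(-5*t), -t^2*exp(-5*t) + 2*t*exp(-5*t) + exp(-5*t)]

Strategy: write B = P · J · P⁻¹ where J is a Jordan canonical form, so e^{tB} = P · e^{tJ} · P⁻¹, and e^{tJ} can be computed block-by-block.

B has Jordan form
J =
  [-5,  1,  0]
  [ 0, -5,  1]
  [ 0,  0, -5]
(up to reordering of blocks).

Per-block formulas:
  For a 3×3 Jordan block J_3(-5): exp(t · J_3(-5)) = e^(-5t)·(I + t·N + (t^2/2)·N^2), where N is the 3×3 nilpotent shift.

After assembling e^{tJ} and conjugating by P, we get:

e^{tB} =
  [-t^2*exp(-5*t) + 2*t*exp(-5*t) + exp(-5*t), -t^2*exp(-5*t) + t*exp(-5*t), -t^2*exp(-5*t)/2]
  [2*t^2*exp(-5*t) - 6*t*exp(-5*t), 2*t^2*exp(-5*t) - 4*t*exp(-5*t) + exp(-5*t), t^2*exp(-5*t) - t*exp(-5*t)]
  [-2*t^2*exp(-5*t) + 8*t*exp(-5*t), -2*t^2*exp(-5*t) + 6*t*exp(-5*t), -t^2*exp(-5*t) + 2*t*exp(-5*t) + exp(-5*t)]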